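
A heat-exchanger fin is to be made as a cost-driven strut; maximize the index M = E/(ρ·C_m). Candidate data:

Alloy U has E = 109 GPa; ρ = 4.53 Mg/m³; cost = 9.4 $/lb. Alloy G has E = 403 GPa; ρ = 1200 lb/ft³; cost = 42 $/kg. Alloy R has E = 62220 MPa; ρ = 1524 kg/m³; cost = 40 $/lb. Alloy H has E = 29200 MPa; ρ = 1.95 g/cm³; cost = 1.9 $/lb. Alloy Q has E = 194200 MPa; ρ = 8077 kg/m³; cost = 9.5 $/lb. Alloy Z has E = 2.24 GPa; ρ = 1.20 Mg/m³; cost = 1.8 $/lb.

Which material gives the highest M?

alloy H

Convert each candidate to consistent units, then evaluate M:
  alloy U: E = 109.0 GPa, ρ = 4530 kg/m³, cost = 20.72 $/kg
  alloy G: E = 403.0 GPa, ρ = 19220 kg/m³, cost = 42.00 $/kg
  alloy R: E = 62.22 GPa, ρ = 1524 kg/m³, cost = 88.18 $/kg
  alloy H: E = 29.20 GPa, ρ = 1950 kg/m³, cost = 4.189 $/kg
  alloy Q: E = 194.2 GPa, ρ = 8077 kg/m³, cost = 20.94 $/kg
  alloy Z: E = 2.240 GPa, ρ = 1200 kg/m³, cost = 3.968 $/kg
  alloy H: M = 3.57 MN·m per $
  alloy U: M = 1.16 MN·m per $
  alloy Q: M = 1.15 MN·m per $
  alloy G: M = 0.499 MN·m per $
  alloy Z: M = 0.470 MN·m per $
  alloy R: M = 0.463 MN·m per $
Alloy H has the largest M.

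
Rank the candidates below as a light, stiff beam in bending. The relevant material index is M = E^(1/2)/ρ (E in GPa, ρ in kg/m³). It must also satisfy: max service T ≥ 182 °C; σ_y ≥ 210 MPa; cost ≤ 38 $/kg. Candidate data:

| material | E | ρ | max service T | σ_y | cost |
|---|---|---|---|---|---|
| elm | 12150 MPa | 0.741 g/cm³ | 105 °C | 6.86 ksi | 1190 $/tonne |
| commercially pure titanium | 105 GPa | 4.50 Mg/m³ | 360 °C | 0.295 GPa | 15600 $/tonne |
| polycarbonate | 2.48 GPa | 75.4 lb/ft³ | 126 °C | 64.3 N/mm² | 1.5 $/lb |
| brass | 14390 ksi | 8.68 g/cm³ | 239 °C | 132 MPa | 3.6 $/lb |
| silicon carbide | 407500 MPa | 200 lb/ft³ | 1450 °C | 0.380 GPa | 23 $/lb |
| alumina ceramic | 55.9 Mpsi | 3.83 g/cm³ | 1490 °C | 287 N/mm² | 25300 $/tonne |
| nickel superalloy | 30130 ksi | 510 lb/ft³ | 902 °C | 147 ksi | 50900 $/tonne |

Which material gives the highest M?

alumina ceramic

Screen on constraints: max service T ≥ 182 °C; σ_y ≥ 210 MPa; cost ≤ 38 $/kg. Survivors: commercially pure titanium, alumina ceramic.
Putting every candidate on a common basis:
  commercially pure titanium: E = 105.0 GPa, ρ = 4500 kg/m³
  alumina ceramic: E = 385.4 GPa, ρ = 3830 kg/m³
  alumina ceramic: M = 5.13×10⁻³
  commercially pure titanium: M = 2.28×10⁻³
The maximum is for alumina ceramic.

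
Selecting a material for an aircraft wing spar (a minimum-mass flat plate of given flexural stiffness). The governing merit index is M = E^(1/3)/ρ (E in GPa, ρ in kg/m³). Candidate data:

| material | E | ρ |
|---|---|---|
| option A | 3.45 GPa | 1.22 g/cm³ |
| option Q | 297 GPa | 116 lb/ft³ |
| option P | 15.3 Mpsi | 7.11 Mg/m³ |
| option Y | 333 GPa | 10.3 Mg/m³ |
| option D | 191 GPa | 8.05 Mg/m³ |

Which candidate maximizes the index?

Normalizing units and computing the index:
  option A: E = 3.450 GPa, ρ = 1220 kg/m³
  option Q: E = 297.0 GPa, ρ = 1858 kg/m³
  option P: E = 105.5 GPa, ρ = 7110 kg/m³
  option Y: E = 333.0 GPa, ρ = 10300 kg/m³
  option D: E = 191.0 GPa, ρ = 8050 kg/m³
  option Q: M = 3.59×10⁻³
  option A: M = 1.24×10⁻³
  option D: M = 0.715×10⁻³
  option Y: M = 0.673×10⁻³
  option P: M = 0.665×10⁻³
The maximum is for option Q.

option Q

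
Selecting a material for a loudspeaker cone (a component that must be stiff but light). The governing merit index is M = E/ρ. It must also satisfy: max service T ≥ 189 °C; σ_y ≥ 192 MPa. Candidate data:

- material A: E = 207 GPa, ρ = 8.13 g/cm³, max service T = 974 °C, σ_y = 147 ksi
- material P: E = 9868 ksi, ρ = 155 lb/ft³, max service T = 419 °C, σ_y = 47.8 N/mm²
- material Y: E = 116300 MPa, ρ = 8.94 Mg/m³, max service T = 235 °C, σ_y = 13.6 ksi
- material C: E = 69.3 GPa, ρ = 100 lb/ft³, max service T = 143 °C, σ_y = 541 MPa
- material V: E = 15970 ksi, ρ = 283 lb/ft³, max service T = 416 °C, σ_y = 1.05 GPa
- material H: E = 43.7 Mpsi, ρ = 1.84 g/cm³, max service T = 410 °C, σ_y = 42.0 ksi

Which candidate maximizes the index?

Screen on constraints: max service T ≥ 189 °C; σ_y ≥ 192 MPa. Survivors: material A, material V, material H.
In SI units:
  material A: E = 207.0 GPa, ρ = 8130 kg/m³
  material V: E = 110.1 GPa, ρ = 4533 kg/m³
  material H: E = 301.3 GPa, ρ = 1840 kg/m³
  material H: M = 164 MN·m/kg
  material A: M = 25.5 MN·m/kg
  material V: M = 24.3 MN·m/kg
The maximum is for material H.

material H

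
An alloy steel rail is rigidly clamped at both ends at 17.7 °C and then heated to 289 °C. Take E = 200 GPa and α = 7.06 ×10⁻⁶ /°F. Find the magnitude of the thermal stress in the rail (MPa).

690 MPa

α = 7.06×10⁻⁶/°F × 9/5 = 12.7×10⁻⁶/K.
ΔT = 271.3 K. Constrained thermal stress σ = E·α·ΔT = 200.0×10³ MPa × 12.7×10⁻⁶ × 271.3 = 690 MPa (compressive).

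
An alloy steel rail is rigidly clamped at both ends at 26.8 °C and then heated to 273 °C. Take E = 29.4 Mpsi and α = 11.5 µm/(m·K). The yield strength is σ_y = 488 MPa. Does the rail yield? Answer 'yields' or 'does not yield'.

yields

E = 29.4 Mpsi = 202.7 GPa.
ΔT = 246.2 K. Constrained thermal stress σ = E·α·ΔT = 202.7×10³ MPa × 11.5×10⁻⁶ × 246.2 = 574 MPa (compressive).
Compare to σ_y = 488 MPa: σ ≥ σ_y, so it yields.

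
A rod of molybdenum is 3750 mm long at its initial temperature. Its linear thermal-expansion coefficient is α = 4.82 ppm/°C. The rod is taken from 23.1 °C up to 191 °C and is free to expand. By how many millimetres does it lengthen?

3.03 mm

ΔT = 191 − 23.1 = 167.9 K.
ΔL = α·L₀·ΔT = 4.82×10⁻⁶ × 3750 mm × 167.9 K = 3.03 mm.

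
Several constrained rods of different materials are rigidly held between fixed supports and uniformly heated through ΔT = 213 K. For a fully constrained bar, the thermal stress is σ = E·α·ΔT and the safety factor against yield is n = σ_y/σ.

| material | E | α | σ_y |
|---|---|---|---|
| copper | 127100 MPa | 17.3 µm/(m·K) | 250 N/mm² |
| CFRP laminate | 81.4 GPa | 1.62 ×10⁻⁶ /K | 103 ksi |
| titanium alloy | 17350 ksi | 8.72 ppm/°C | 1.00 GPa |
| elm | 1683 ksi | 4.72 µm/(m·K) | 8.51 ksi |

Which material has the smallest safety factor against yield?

copper

With everything in SI (GPa, ×10⁻⁶/K, MPa):
  copper: E = 127.1, α = 17.3, σ_y = 250.0 → σ = 468 MPa, n = 0.534
  CFRP laminate: E = 81.40, α = 1.62, σ_y = 710.2 → σ = 28.1 MPa, n = 25.3
  titanium alloy: E = 119.6, α = 8.72, σ_y = 1000 → σ = 222 MPa, n = 4.50
  elm: E = 11.60, α = 4.72, σ_y = 58.67 → σ = 11.7 MPa, n = 5.03
Smallest n: copper with n = 0.534.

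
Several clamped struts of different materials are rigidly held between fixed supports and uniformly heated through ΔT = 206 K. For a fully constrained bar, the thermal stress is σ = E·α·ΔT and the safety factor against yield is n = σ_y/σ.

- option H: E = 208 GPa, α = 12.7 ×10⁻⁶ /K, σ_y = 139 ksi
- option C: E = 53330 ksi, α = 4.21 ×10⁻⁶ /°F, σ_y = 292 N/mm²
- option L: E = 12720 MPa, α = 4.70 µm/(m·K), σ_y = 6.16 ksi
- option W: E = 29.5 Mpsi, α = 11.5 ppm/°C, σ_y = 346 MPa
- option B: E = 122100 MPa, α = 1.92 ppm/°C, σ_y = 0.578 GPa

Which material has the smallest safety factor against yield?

In consistent units (E in GPa, α in ×10⁻⁶/K, σ_y in MPa):
  option H: E = 208.0, α = 12.7, σ_y = 958.4 → σ = 544 MPa, n = 1.76
  option C: E = 367.7, α = 7.58, σ_y = 292.0 → σ = 574 MPa, n = 0.509
  option L: E = 12.72, α = 4.70, σ_y = 42.47 → σ = 12.3 MPa, n = 3.45
  option W: E = 203.4, α = 11.5, σ_y = 346.0 → σ = 482 MPa, n = 0.718
  option B: E = 122.1, α = 1.92, σ_y = 578.0 → σ = 48.3 MPa, n = 12.0
Smallest n: option C with n = 0.509.

option C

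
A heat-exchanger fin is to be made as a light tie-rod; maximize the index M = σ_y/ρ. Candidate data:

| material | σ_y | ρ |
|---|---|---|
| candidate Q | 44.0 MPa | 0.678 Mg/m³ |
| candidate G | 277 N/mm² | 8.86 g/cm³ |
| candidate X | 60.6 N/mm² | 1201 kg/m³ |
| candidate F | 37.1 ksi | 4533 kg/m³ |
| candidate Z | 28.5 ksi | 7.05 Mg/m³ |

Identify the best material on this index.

Normalizing units and computing the index:
  candidate Q: σ_y = 44.00 MPa, ρ = 678.0 kg/m³
  candidate G: σ_y = 277.0 MPa, ρ = 8860 kg/m³
  candidate X: σ_y = 60.60 MPa, ρ = 1201 kg/m³
  candidate F: σ_y = 255.8 MPa, ρ = 4533 kg/m³
  candidate Z: σ_y = 196.5 MPa, ρ = 7050 kg/m³
  candidate Q: M = 64.9 kN·m/kg
  candidate F: M = 56.4 kN·m/kg
  candidate X: M = 50.5 kN·m/kg
  candidate G: M = 31.3 kN·m/kg
  candidate Z: M = 27.9 kN·m/kg
Candidate Q ranks first.

candidate Q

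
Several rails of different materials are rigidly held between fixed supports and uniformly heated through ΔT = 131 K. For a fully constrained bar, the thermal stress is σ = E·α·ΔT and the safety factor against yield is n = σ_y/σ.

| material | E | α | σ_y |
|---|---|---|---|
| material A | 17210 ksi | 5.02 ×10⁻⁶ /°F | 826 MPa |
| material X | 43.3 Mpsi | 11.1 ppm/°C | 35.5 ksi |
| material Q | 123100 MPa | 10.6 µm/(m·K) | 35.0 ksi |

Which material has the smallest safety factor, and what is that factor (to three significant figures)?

Converting E to GPa, α to ×10⁻⁶/K, σ_y to MPa, then σ and n for each:
  material A: E = 118.7, α = 9.04, σ_y = 826.0 → σ = 140 MPa, n = 5.88
  material X: E = 298.5, α = 11.1, σ_y = 244.8 → σ = 434 MPa, n = 0.564
  material Q: E = 123.1, α = 10.6, σ_y = 241.3 → σ = 171 MPa, n = 1.41
The minimum is material X at n = 0.564.

material X, n = 0.564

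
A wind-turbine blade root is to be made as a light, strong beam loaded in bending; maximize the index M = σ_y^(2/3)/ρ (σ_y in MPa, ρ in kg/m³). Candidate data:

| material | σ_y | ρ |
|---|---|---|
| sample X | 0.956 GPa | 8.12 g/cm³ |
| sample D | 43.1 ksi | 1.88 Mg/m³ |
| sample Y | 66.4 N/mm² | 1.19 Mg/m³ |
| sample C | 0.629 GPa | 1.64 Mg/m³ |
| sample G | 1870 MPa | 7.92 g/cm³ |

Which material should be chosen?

sample C

In SI units:
  sample X: σ_y = 956.0 MPa, ρ = 8120 kg/m³
  sample D: σ_y = 297.2 MPa, ρ = 1880 kg/m³
  sample Y: σ_y = 66.40 MPa, ρ = 1190 kg/m³
  sample C: σ_y = 629.0 MPa, ρ = 1640 kg/m³
  sample G: σ_y = 1870 MPa, ρ = 7920 kg/m³
  sample C: M = 44.8×10⁻³
  sample D: M = 23.7×10⁻³
  sample G: M = 19.2×10⁻³
  sample Y: M = 13.8×10⁻³
  sample X: M = 12.0×10⁻³
The maximum is for sample C.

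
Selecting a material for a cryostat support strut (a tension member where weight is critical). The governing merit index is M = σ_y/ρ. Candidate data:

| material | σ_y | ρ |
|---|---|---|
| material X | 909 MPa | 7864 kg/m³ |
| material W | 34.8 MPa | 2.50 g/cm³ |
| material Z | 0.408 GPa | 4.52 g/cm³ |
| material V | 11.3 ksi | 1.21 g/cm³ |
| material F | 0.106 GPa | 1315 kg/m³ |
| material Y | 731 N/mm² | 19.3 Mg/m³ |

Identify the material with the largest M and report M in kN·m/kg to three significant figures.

Convert each candidate to consistent units, then evaluate M:
  material X: σ_y = 909.0 MPa, ρ = 7864 kg/m³
  material W: σ_y = 34.80 MPa, ρ = 2500 kg/m³
  material Z: σ_y = 408.0 MPa, ρ = 4520 kg/m³
  material V: σ_y = 77.91 MPa, ρ = 1210 kg/m³
  material F: σ_y = 106.0 MPa, ρ = 1315 kg/m³
  material Y: σ_y = 731.0 MPa, ρ = 19300 kg/m³
  material X: M = 116 kN·m/kg
  material Z: M = 90.3 kN·m/kg
  material F: M = 80.6 kN·m/kg
  material V: M = 64.4 kN·m/kg
  material Y: M = 37.9 kN·m/kg
  material W: M = 13.9 kN·m/kg
The maximum is for material X.

material X, M = 116 kN·m/kg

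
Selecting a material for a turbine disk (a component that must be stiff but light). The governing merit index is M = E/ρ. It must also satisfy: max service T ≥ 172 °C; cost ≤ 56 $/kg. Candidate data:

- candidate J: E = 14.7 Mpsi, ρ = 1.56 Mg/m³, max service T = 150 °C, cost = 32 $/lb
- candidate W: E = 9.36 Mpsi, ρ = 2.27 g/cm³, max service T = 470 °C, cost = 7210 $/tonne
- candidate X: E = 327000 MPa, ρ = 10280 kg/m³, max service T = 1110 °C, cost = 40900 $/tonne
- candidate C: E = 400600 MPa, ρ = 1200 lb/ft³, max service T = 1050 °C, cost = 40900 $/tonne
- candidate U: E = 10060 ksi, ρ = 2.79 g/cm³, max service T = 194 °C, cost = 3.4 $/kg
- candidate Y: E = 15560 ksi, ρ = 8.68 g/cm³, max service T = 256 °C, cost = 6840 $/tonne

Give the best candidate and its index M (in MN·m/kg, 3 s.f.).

candidate X, M = 31.8 MN·m/kg

Screen on constraints: max service T ≥ 172 °C; cost ≤ 56 $/kg. Survivors: candidate W, candidate X, candidate C, candidate U, candidate Y.
Putting every candidate on a common basis:
  candidate W: E = 64.53 GPa, ρ = 2270 kg/m³
  candidate X: E = 327.0 GPa, ρ = 10280 kg/m³
  candidate C: E = 400.6 GPa, ρ = 19220 kg/m³
  candidate U: E = 69.36 GPa, ρ = 2790 kg/m³
  candidate Y: E = 107.3 GPa, ρ = 8680 kg/m³
  candidate X: M = 31.8 MN·m/kg
  candidate W: M = 28.4 MN·m/kg
  candidate U: M = 24.9 MN·m/kg
  candidate C: M = 20.8 MN·m/kg
  candidate Y: M = 12.4 MN·m/kg
Candidate X ranks first.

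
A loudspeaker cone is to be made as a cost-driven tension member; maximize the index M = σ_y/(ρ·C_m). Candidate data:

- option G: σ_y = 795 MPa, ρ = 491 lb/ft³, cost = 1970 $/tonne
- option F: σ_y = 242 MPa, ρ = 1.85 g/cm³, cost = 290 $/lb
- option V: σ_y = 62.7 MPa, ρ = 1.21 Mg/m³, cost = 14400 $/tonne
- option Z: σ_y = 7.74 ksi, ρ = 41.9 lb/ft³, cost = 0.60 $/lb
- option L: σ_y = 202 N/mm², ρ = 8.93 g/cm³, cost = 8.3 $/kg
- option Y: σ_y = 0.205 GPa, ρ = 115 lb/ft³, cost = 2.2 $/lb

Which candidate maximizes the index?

option Z

Putting every candidate on a common basis:
  option G: σ_y = 795.0 MPa, ρ = 7865 kg/m³, cost = 1.970 $/kg
  option F: σ_y = 242.0 MPa, ρ = 1850 kg/m³, cost = 639.3 $/kg
  option V: σ_y = 62.70 MPa, ρ = 1210 kg/m³, cost = 14.40 $/kg
  option Z: σ_y = 53.37 MPa, ρ = 671.2 kg/m³, cost = 1.323 $/kg
  option L: σ_y = 202.0 MPa, ρ = 8930 kg/m³, cost = 8.300 $/kg
  option Y: σ_y = 205.0 MPa, ρ = 1842 kg/m³, cost = 4.850 $/kg
  option Z: M = 60.1 kN·m per $
  option G: M = 51.3 kN·m per $
  option Y: M = 22.9 kN·m per $
  option V: M = 3.60 kN·m per $
  option L: M = 2.73 kN·m per $
  option F: M = 0.205 kN·m per $
Highest index: option Z.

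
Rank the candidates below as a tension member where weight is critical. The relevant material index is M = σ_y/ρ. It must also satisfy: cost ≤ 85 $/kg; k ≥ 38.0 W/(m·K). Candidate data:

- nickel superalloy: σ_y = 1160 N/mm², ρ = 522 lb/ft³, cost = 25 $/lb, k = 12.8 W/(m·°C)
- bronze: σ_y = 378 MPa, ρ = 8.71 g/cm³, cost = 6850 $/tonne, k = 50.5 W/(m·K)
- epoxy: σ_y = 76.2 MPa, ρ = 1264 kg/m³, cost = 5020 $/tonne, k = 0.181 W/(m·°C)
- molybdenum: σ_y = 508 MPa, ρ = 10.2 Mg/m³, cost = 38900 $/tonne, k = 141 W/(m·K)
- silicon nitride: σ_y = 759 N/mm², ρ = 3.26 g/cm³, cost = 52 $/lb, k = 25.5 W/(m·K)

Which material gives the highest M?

Screen on constraints: cost ≤ 85 $/kg; k ≥ 38.0 W/(m·K). Survivors: bronze, molybdenum.
Putting every candidate on a common basis:
  bronze: σ_y = 378.0 MPa, ρ = 8710 kg/m³
  molybdenum: σ_y = 508.0 MPa, ρ = 10200 kg/m³
  molybdenum: M = 49.8 kN·m/kg
  bronze: M = 43.4 kN·m/kg
The maximum is for molybdenum.

molybdenum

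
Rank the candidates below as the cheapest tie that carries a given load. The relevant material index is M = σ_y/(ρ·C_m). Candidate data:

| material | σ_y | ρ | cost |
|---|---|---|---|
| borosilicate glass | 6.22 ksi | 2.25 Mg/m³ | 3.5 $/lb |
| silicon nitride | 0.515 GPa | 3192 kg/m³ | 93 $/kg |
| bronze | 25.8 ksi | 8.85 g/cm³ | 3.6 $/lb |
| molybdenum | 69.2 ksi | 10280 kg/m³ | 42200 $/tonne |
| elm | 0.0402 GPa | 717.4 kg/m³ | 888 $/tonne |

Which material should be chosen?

Convert each candidate to consistent units, then evaluate M:
  borosilicate glass: σ_y = 42.89 MPa, ρ = 2250 kg/m³, cost = 7.716 $/kg
  silicon nitride: σ_y = 515.0 MPa, ρ = 3192 kg/m³, cost = 93.00 $/kg
  bronze: σ_y = 177.9 MPa, ρ = 8850 kg/m³, cost = 7.937 $/kg
  molybdenum: σ_y = 477.1 MPa, ρ = 10280 kg/m³, cost = 42.20 $/kg
  elm: σ_y = 40.20 MPa, ρ = 717.4 kg/m³, cost = 0.8880 $/kg
  elm: M = 63.1 kN·m per $
  bronze: M = 2.53 kN·m per $
  borosilicate glass: M = 2.47 kN·m per $
  silicon nitride: M = 1.73 kN·m per $
  molybdenum: M = 1.10 kN·m per $
Highest index: elm.

elm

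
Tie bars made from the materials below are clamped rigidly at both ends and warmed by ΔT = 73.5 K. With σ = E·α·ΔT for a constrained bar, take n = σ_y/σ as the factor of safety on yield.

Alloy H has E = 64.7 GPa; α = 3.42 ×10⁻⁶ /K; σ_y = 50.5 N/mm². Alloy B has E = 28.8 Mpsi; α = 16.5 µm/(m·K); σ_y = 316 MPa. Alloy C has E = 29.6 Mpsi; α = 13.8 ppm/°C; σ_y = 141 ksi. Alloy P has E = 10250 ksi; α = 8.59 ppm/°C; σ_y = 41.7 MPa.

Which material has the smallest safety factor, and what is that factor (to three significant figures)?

Per material, after unit conversion:
  alloy H: E = 64.70, α = 3.42, σ_y = 50.50 → σ = 16.3 MPa, n = 3.11
  alloy B: E = 198.6, α = 16.5, σ_y = 316.0 → σ = 241 MPa, n = 1.31
  alloy C: E = 204.1, α = 13.8, σ_y = 972.2 → σ = 207 MPa, n = 4.70
  alloy P: E = 70.67, α = 8.59, σ_y = 41.70 → σ = 44.6 MPa, n = 0.935
Smallest n: alloy P with n = 0.935.

alloy P, n = 0.935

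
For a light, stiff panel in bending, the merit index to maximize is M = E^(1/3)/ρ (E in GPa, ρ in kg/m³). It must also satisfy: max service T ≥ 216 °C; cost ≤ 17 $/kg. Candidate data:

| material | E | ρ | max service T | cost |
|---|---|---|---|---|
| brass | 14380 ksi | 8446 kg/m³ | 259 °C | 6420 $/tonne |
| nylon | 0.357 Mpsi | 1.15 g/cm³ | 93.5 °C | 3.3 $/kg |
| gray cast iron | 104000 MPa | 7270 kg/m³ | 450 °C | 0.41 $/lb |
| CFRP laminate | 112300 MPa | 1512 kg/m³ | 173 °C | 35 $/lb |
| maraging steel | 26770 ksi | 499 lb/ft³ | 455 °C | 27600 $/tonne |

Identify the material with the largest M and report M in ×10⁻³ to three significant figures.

Screen on constraints: max service T ≥ 216 °C; cost ≤ 17 $/kg. Survivors: brass, gray cast iron.
Putting every candidate on a common basis:
  brass: E = 99.15 GPa, ρ = 8446 kg/m³
  gray cast iron: E = 104.0 GPa, ρ = 7270 kg/m³
  gray cast iron: M = 0.647×10⁻³
  brass: M = 0.548×10⁻³
The maximum is for gray cast iron.

gray cast iron, M = 0.647×10⁻³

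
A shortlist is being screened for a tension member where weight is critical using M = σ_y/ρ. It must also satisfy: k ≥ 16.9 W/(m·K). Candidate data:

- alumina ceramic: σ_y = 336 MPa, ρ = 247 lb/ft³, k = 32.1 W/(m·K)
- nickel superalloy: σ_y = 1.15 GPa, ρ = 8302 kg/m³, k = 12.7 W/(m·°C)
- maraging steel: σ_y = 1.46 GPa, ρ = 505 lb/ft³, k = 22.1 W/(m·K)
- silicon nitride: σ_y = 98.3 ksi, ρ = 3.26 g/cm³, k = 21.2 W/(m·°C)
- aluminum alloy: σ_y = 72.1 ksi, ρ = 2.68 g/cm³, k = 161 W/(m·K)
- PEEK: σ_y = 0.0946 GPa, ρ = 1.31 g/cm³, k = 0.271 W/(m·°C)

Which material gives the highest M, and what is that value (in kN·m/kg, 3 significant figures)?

Screen on constraints: k ≥ 16.9 W/(m·K). Survivors: alumina ceramic, maraging steel, silicon nitride, aluminum alloy.
Putting every candidate on a common basis:
  alumina ceramic: σ_y = 336.0 MPa, ρ = 3957 kg/m³
  maraging steel: σ_y = 1460 MPa, ρ = 8089 kg/m³
  silicon nitride: σ_y = 677.8 MPa, ρ = 3260 kg/m³
  aluminum alloy: σ_y = 497.1 MPa, ρ = 2680 kg/m³
  silicon nitride: M = 208 kN·m/kg
  aluminum alloy: M = 185 kN·m/kg
  maraging steel: M = 180 kN·m/kg
  alumina ceramic: M = 84.9 kN·m/kg
Highest index: silicon nitride.

silicon nitride, M = 208 kN·m/kg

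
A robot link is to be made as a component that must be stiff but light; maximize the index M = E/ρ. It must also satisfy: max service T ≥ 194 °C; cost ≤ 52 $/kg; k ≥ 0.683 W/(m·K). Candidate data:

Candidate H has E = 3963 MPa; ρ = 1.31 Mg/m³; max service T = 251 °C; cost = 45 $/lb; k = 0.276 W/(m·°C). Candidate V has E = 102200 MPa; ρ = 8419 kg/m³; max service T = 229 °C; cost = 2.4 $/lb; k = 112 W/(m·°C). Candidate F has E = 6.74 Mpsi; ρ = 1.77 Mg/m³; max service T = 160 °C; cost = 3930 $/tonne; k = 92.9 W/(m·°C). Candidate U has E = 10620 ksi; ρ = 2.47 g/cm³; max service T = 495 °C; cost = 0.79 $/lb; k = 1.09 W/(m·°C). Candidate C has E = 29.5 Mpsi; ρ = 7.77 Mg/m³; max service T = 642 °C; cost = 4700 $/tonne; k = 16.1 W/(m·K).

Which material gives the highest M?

candidate U

Screen on constraints: max service T ≥ 194 °C; cost ≤ 52 $/kg; k ≥ 0.683 W/(m·K). Survivors: candidate V, candidate U, candidate C.
In SI units:
  candidate V: E = 102.2 GPa, ρ = 8419 kg/m³
  candidate U: E = 73.22 GPa, ρ = 2470 kg/m³
  candidate C: E = 203.4 GPa, ρ = 7770 kg/m³
  candidate U: M = 29.6 MN·m/kg
  candidate C: M = 26.2 MN·m/kg
  candidate V: M = 12.1 MN·m/kg
Candidate U ranks first.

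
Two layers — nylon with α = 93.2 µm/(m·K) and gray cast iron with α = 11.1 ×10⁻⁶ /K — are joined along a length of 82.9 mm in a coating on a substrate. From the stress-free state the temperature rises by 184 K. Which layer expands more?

nylon

α(nylon) = 93.2×10⁻⁶/K vs α(gray cast iron) = 11.1×10⁻⁶/K.
Higher α expands more for the same ΔT: nylon.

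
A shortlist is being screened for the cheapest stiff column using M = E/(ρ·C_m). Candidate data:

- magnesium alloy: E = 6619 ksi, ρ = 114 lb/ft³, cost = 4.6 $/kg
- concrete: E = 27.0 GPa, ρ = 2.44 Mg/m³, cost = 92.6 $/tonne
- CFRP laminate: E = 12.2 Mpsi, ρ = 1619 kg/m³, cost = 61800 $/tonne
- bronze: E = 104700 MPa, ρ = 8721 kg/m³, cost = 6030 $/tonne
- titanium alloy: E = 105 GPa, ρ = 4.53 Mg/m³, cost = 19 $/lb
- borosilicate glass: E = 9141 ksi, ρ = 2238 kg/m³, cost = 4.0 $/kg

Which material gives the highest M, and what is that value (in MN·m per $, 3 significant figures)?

concrete, M = 119 MN·m per $

Normalizing units and computing the index:
  magnesium alloy: E = 45.64 GPa, ρ = 1826 kg/m³, cost = 4.600 $/kg
  concrete: E = 27.00 GPa, ρ = 2440 kg/m³, cost = 0.09260 $/kg
  CFRP laminate: E = 84.12 GPa, ρ = 1619 kg/m³, cost = 61.80 $/kg
  bronze: E = 104.7 GPa, ρ = 8721 kg/m³, cost = 6.030 $/kg
  titanium alloy: E = 105.0 GPa, ρ = 4530 kg/m³, cost = 41.89 $/kg
  borosilicate glass: E = 63.02 GPa, ρ = 2238 kg/m³, cost = 4.000 $/kg
  concrete: M = 119 MN·m per $
  borosilicate glass: M = 7.04 MN·m per $
  magnesium alloy: M = 5.43 MN·m per $
  bronze: M = 1.99 MN·m per $
  CFRP laminate: M = 0.841 MN·m per $
  titanium alloy: M = 0.553 MN·m per $
Highest index: concrete.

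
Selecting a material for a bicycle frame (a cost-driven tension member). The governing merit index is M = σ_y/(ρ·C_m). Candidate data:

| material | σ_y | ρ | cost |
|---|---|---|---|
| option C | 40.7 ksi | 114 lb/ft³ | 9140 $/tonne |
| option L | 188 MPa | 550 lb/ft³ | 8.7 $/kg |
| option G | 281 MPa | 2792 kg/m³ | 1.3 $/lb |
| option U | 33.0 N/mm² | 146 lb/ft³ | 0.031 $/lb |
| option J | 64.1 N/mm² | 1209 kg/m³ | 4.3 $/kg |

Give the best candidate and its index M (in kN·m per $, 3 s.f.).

option U, M = 206 kN·m per $

After converting to SI:
  option C: σ_y = 280.6 MPa, ρ = 1826 kg/m³, cost = 9.140 $/kg
  option L: σ_y = 188.0 MPa, ρ = 8810 kg/m³, cost = 8.700 $/kg
  option G: σ_y = 281.0 MPa, ρ = 2792 kg/m³, cost = 2.866 $/kg
  option U: σ_y = 33.00 MPa, ρ = 2339 kg/m³, cost = 0.06834 $/kg
  option J: σ_y = 64.10 MPa, ρ = 1209 kg/m³, cost = 4.300 $/kg
  option U: M = 206 kN·m per $
  option G: M = 35.1 kN·m per $
  option C: M = 16.8 kN·m per $
  option J: M = 12.3 kN·m per $
  option L: M = 2.45 kN·m per $
Option U ranks first.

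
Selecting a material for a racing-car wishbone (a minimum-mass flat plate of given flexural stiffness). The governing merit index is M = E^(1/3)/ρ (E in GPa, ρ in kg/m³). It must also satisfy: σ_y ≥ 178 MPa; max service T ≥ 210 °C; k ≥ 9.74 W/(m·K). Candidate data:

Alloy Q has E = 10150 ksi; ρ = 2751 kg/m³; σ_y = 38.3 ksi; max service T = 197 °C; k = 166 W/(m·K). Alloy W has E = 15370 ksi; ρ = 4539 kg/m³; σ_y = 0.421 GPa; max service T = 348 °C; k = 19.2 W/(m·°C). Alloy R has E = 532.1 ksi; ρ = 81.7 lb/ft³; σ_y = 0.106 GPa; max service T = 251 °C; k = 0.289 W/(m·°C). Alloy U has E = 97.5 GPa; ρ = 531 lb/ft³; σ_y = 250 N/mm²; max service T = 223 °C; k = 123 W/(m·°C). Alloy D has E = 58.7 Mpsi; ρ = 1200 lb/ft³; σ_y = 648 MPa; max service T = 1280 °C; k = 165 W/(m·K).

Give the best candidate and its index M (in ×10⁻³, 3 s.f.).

Screen on constraints: σ_y ≥ 178 MPa; max service T ≥ 210 °C; k ≥ 9.74 W/(m·K). Survivors: alloy W, alloy U, alloy D.
After converting to SI:
  alloy W: E = 106.0 GPa, ρ = 4539 kg/m³
  alloy U: E = 97.50 GPa, ρ = 8506 kg/m³
  alloy D: E = 404.7 GPa, ρ = 19220 kg/m³
  alloy W: M = 1.04×10⁻³
  alloy U: M = 0.541×10⁻³
  alloy D: M = 0.385×10⁻³
Alloy W has the largest M.

alloy W, M = 1.04×10⁻³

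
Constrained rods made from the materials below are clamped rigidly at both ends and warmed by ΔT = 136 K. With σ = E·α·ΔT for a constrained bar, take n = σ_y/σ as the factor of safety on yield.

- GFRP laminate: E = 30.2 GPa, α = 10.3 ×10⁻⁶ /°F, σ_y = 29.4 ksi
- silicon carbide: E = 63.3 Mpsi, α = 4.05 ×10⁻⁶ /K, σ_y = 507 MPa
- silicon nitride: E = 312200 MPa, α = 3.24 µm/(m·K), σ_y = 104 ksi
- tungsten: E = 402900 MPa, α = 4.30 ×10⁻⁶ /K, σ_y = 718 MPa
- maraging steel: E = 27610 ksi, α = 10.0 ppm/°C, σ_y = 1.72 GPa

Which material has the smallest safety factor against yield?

silicon carbide

With everything in SI (GPa, ×10⁻⁶/K, MPa):
  GFRP laminate: E = 30.20, α = 18.5, σ_y = 202.7 → σ = 76.1 MPa, n = 2.66
  silicon carbide: E = 436.4, α = 4.05, σ_y = 507.0 → σ = 240 MPa, n = 2.11
  silicon nitride: E = 312.2, α = 3.24, σ_y = 717.1 → σ = 138 MPa, n = 5.21
  tungsten: E = 402.9, α = 4.30, σ_y = 718.0 → σ = 236 MPa, n = 3.05
  maraging steel: E = 190.4, α = 10.0, σ_y = 1720 → σ = 259 MPa, n = 6.64
The minimum is silicon carbide at n = 2.11.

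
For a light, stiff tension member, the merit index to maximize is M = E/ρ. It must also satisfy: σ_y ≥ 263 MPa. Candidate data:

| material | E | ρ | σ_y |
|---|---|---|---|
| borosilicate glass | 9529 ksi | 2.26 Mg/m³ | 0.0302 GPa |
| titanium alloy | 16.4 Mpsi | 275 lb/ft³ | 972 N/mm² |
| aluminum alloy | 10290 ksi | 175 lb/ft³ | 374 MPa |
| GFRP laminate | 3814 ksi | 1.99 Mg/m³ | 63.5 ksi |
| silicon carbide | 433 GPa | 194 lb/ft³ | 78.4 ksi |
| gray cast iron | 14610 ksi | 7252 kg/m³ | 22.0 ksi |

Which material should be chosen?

silicon carbide

Screen on constraints: σ_y ≥ 263 MPa. Survivors: titanium alloy, aluminum alloy, GFRP laminate, silicon carbide.
Convert each candidate to consistent units, then evaluate M:
  titanium alloy: E = 113.1 GPa, ρ = 4405 kg/m³
  aluminum alloy: E = 70.95 GPa, ρ = 2803 kg/m³
  GFRP laminate: E = 26.30 GPa, ρ = 1990 kg/m³
  silicon carbide: E = 433.0 GPa, ρ = 3108 kg/m³
  silicon carbide: M = 139 MN·m/kg
  titanium alloy: M = 25.7 MN·m/kg
  aluminum alloy: M = 25.3 MN·m/kg
  GFRP laminate: M = 13.2 MN·m/kg
Highest index: silicon carbide.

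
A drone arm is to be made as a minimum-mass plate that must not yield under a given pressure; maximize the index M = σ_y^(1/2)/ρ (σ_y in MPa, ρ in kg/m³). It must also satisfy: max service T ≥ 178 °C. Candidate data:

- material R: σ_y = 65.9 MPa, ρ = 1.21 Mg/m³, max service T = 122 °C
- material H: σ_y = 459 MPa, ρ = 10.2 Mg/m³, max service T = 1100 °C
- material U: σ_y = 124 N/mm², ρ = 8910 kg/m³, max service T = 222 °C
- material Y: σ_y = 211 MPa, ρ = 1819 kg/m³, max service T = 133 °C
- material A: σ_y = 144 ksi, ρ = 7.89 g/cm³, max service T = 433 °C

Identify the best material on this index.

material A

Screen on constraints: max service T ≥ 178 °C. Survivors: material H, material U, material A.
After converting to SI:
  material H: σ_y = 459.0 MPa, ρ = 10200 kg/m³
  material U: σ_y = 124.0 MPa, ρ = 8910 kg/m³
  material A: σ_y = 992.8 MPa, ρ = 7890 kg/m³
  material A: M = 3.99×10⁻³
  material H: M = 2.10×10⁻³
  material U: M = 1.25×10⁻³
Material A ranks first.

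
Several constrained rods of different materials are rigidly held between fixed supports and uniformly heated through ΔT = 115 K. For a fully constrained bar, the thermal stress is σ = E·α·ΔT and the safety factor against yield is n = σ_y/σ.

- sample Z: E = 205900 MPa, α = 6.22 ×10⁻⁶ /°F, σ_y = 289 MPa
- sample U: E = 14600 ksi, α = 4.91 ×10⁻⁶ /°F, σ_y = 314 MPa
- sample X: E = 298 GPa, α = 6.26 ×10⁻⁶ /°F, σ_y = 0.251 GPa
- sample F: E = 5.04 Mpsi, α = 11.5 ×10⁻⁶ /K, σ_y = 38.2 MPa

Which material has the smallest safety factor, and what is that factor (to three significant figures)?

Converting E to GPa, α to ×10⁻⁶/K, σ_y to MPa, then σ and n for each:
  sample Z: E = 205.9, α = 11.2, σ_y = 289.0 → σ = 265 MPa, n = 1.09
  sample U: E = 100.7, α = 8.84, σ_y = 314.0 → σ = 102 MPa, n = 3.07
  sample X: E = 298.0, α = 11.3, σ_y = 251.0 → σ = 386 MPa, n = 0.650
  sample F: E = 34.75, α = 11.5, σ_y = 38.20 → σ = 46.0 MPa, n = 0.831
Sample X has the lowest safety factor, n = 0.650.

sample X, n = 0.650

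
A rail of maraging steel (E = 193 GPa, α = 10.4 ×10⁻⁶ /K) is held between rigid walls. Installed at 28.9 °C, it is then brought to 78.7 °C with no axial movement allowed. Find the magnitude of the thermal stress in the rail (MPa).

ΔT = 49.80 K. Constrained thermal stress σ = E·α·ΔT = 193.0×10³ MPa × 10.4×10⁻⁶ × 49.80 = 100 MPa (compressive).

100 MPa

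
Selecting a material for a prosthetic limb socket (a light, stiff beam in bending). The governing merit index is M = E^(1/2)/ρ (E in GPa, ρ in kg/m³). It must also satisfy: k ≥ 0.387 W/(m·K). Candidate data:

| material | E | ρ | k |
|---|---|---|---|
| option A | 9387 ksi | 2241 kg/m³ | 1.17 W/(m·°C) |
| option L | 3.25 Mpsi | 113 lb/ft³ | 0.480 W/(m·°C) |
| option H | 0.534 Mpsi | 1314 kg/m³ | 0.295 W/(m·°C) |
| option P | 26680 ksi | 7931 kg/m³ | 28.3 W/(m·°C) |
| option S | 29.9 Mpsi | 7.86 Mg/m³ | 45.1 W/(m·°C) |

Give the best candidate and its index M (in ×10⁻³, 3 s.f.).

Screen on constraints: k ≥ 0.387 W/(m·K). Survivors: option A, option L, option P, option S.
Putting every candidate on a common basis:
  option A: E = 64.72 GPa, ρ = 2241 kg/m³
  option L: E = 22.41 GPa, ρ = 1810 kg/m³
  option P: E = 184.0 GPa, ρ = 7931 kg/m³
  option S: E = 206.2 GPa, ρ = 7860 kg/m³
  option A: M = 3.59×10⁻³
  option L: M = 2.62×10⁻³
  option S: M = 1.83×10⁻³
  option P: M = 1.71×10⁻³
Option A has the largest M.

option A, M = 3.59×10⁻³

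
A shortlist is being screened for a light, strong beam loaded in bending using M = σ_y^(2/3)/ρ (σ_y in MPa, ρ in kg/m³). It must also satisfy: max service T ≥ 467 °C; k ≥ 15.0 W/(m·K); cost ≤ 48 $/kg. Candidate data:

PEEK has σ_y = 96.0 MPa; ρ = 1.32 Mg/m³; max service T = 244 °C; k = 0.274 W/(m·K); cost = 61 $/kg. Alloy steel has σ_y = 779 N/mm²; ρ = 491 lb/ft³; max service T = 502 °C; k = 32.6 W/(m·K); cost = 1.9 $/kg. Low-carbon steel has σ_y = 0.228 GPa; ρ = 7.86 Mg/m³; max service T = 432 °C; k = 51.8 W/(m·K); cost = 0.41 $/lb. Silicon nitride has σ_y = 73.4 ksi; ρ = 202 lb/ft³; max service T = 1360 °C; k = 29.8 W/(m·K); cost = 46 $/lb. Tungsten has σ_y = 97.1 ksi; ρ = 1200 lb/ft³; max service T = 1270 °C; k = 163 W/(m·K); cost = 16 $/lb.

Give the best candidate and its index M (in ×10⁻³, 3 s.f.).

alloy steel, M = 10.8×10⁻³

Screen on constraints: max service T ≥ 467 °C; k ≥ 15.0 W/(m·K); cost ≤ 48 $/kg. Survivors: alloy steel, tungsten.
Normalizing units and computing the index:
  alloy steel: σ_y = 779.0 MPa, ρ = 7865 kg/m³
  tungsten: σ_y = 669.5 MPa, ρ = 19220 kg/m³
  alloy steel: M = 10.8×10⁻³
  tungsten: M = 3.98×10⁻³
Alloy steel ranks first.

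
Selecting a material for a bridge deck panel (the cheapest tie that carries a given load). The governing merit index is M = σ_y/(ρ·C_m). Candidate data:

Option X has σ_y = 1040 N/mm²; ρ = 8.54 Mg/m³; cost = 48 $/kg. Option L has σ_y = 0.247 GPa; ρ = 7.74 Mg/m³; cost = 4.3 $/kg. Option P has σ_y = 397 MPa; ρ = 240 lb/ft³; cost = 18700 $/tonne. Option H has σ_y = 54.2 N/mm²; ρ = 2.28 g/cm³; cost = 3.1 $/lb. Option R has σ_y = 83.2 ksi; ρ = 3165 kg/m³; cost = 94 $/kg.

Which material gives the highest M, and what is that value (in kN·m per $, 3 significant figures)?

option L, M = 7.42 kN·m per $

Normalizing units and computing the index:
  option X: σ_y = 1040 MPa, ρ = 8540 kg/m³, cost = 48.00 $/kg
  option L: σ_y = 247.0 MPa, ρ = 7740 kg/m³, cost = 4.300 $/kg
  option P: σ_y = 397.0 MPa, ρ = 3844 kg/m³, cost = 18.70 $/kg
  option H: σ_y = 54.20 MPa, ρ = 2280 kg/m³, cost = 6.834 $/kg
  option R: σ_y = 573.6 MPa, ρ = 3165 kg/m³, cost = 94.00 $/kg
  option L: M = 7.42 kN·m per $
  option P: M = 5.52 kN·m per $
  option H: M = 3.48 kN·m per $
  option X: M = 2.54 kN·m per $
  option R: M = 1.93 kN·m per $
Option L ranks first.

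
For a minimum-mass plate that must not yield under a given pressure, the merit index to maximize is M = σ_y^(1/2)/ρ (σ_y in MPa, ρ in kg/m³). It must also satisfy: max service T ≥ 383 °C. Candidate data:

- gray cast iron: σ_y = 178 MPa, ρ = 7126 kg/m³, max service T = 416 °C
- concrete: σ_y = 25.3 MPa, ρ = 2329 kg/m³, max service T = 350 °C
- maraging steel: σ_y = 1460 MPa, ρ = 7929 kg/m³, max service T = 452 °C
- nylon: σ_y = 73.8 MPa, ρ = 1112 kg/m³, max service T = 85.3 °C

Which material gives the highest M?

Screen on constraints: max service T ≥ 383 °C. Survivors: gray cast iron, maraging steel.
Evaluate M for each candidate:
  maraging steel: M = 4.82×10⁻³
  gray cast iron: M = 1.87×10⁻³
The maximum is for maraging steel.

maraging steel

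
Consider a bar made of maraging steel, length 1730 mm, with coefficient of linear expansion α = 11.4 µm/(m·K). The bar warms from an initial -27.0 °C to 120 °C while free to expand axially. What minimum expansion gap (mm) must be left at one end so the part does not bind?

ΔT = 120 − (-27.0) = 147.0 K.
ΔL = α·L₀·ΔT = 11.4×10⁻⁶ × 1730 mm × 147.0 K = 2.90 mm.

2.90 mm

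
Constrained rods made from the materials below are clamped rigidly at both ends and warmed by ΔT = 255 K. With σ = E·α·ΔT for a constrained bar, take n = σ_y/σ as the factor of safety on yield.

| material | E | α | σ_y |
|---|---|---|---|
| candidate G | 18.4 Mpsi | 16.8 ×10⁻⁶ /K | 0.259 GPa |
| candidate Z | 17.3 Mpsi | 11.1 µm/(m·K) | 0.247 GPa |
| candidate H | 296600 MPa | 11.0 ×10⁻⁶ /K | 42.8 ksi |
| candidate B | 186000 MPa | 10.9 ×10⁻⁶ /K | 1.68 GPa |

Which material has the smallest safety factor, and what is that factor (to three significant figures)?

In consistent units (E in GPa, α in ×10⁻⁶/K, σ_y in MPa):
  candidate G: E = 126.9, α = 16.8, σ_y = 259.0 → σ = 543 MPa, n = 0.477
  candidate Z: E = 119.3, α = 11.1, σ_y = 247.0 → σ = 338 MPa, n = 0.732
  candidate H: E = 296.6, α = 11.0, σ_y = 295.1 → σ = 832 MPa, n = 0.355
  candidate B: E = 186.0, α = 10.9, σ_y = 1680 → σ = 517 MPa, n = 3.25
Candidate H has the lowest safety factor, n = 0.355.

candidate H, n = 0.355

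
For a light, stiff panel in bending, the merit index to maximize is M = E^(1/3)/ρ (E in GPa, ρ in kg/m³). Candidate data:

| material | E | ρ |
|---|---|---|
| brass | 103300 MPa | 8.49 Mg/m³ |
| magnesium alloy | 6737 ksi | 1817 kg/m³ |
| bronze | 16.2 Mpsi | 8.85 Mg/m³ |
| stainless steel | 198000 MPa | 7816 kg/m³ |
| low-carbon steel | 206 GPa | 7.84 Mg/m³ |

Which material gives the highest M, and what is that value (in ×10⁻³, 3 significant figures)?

Putting every candidate on a common basis:
  brass: E = 103.3 GPa, ρ = 8490 kg/m³
  magnesium alloy: E = 46.45 GPa, ρ = 1817 kg/m³
  bronze: E = 111.7 GPa, ρ = 8850 kg/m³
  stainless steel: E = 198.0 GPa, ρ = 7816 kg/m³
  low-carbon steel: E = 206.0 GPa, ρ = 7840 kg/m³
  magnesium alloy: M = 1.98×10⁻³
  low-carbon steel: M = 0.753×10⁻³
  stainless steel: M = 0.746×10⁻³
  brass: M = 0.553×10⁻³
  bronze: M = 0.544×10⁻³
Highest index: magnesium alloy.

magnesium alloy, M = 1.98×10⁻³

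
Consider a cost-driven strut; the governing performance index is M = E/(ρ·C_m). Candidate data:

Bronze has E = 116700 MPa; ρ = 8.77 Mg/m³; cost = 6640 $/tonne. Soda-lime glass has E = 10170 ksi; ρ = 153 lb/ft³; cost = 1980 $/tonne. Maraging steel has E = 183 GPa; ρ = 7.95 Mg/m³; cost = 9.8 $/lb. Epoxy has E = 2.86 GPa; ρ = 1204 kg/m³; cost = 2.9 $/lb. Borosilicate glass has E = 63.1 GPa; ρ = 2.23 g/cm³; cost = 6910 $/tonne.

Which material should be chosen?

Putting every candidate on a common basis:
  bronze: E = 116.7 GPa, ρ = 8770 kg/m³, cost = 6.640 $/kg
  soda-lime glass: E = 70.12 GPa, ρ = 2451 kg/m³, cost = 1.980 $/kg
  maraging steel: E = 183.0 GPa, ρ = 7950 kg/m³, cost = 21.60 $/kg
  epoxy: E = 2.860 GPa, ρ = 1204 kg/m³, cost = 6.393 $/kg
  borosilicate glass: E = 63.10 GPa, ρ = 2230 kg/m³, cost = 6.910 $/kg
  soda-lime glass: M = 14.4 MN·m per $
  borosilicate glass: M = 4.09 MN·m per $
  bronze: M = 2.00 MN·m per $
  maraging steel: M = 1.07 MN·m per $
  epoxy: M = 0.372 MN·m per $
Soda-lime glass has the largest M.

soda-lime glass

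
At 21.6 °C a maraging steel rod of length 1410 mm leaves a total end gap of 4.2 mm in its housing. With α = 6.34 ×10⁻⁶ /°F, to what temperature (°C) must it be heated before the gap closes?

α = 6.34×10⁻⁶/°F × 9/5 = 11.4×10⁻⁶/K.
α·L₀·ΔT = 4.2 mm ⇒ ΔT = 4.2 / (11.4×10⁻⁶ × 1410.0) = 261.0 K.
T = 21.6 + 261.0 = 282.6 °C.

283 °C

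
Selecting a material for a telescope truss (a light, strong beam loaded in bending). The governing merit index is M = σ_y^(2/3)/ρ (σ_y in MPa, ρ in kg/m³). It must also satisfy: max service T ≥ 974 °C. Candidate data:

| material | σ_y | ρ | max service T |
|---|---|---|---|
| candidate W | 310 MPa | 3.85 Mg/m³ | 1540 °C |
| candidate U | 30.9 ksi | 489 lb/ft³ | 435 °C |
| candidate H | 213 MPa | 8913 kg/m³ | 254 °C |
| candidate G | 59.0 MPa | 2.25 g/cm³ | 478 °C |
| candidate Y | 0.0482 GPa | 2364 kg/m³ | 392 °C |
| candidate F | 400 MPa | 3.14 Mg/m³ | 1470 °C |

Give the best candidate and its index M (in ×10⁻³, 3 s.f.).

candidate F, M = 17.3×10⁻³

Screen on constraints: max service T ≥ 974 °C. Survivors: candidate W, candidate F.
Convert each candidate to consistent units, then evaluate M:
  candidate W: σ_y = 310.0 MPa, ρ = 3850 kg/m³
  candidate F: σ_y = 400.0 MPa, ρ = 3140 kg/m³
  candidate F: M = 17.3×10⁻³
  candidate W: M = 11.9×10⁻³
Candidate F has the largest M.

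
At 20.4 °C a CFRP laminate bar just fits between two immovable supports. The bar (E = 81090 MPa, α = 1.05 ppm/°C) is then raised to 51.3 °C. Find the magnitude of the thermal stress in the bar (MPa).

2.63 MPa

E = 81090 MPa = 81.09 GPa.
ΔT = 30.90 K. Constrained thermal stress σ = E·α·ΔT = 81.09×10³ MPa × 1.05×10⁻⁶ × 30.90 = 2.63 MPa (compressive).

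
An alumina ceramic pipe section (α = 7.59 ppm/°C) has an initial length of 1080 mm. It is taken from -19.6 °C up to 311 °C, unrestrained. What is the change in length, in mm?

ΔT = 311 − (-19.6) = 330.6 K.
ΔL = α·L₀·ΔT = 7.59×10⁻⁶ × 1080 mm × 330.6 K = 2.71 mm.

2.71 mm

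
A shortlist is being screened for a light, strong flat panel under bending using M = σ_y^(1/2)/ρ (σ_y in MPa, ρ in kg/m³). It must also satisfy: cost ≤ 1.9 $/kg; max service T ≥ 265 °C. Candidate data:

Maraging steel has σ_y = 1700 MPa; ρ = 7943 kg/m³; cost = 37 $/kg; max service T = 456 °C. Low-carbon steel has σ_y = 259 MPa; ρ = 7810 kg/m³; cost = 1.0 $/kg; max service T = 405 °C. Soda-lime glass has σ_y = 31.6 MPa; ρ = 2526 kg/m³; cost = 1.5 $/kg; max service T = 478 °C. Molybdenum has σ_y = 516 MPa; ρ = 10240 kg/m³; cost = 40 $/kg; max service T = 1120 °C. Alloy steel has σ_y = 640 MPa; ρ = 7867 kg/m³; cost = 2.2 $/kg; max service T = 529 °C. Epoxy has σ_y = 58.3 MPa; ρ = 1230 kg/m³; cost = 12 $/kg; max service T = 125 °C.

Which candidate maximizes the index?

soda-lime glass

Screen on constraints: cost ≤ 1.9 $/kg; max service T ≥ 265 °C. Survivors: low-carbon steel, soda-lime glass.
Per-candidate index values:
  soda-lime glass: M = 2.23×10⁻³
  low-carbon steel: M = 2.06×10⁻³
Soda-lime glass has the largest M.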